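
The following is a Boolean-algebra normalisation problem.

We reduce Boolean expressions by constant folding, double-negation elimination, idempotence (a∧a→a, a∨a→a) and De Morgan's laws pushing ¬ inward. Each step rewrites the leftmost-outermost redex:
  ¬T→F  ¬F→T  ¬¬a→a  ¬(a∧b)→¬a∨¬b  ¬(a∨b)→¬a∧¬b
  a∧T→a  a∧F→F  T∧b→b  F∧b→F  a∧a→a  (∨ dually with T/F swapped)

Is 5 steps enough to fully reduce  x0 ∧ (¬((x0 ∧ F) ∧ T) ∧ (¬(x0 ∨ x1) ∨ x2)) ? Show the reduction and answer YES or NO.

  start: x0 ∧ (¬((x0 ∧ F) ∧ T) ∧ (¬(x0 ∨ x1) ∨ x2))
  [1] x0 ∧ ((¬(x0 ∧ F) ∨ ¬T) ∧ (¬(x0 ∨ x1) ∨ x2))
  [2] x0 ∧ (((¬x0 ∨ ¬F) ∨ ¬T) ∧ (¬(x0 ∨ x1) ∨ x2))
  [3] x0 ∧ (((¬x0 ∨ T) ∨ ¬T) ∧ (¬(x0 ∨ x1) ∨ x2))
  [4] x0 ∧ ((T ∨ ¬T) ∧ (¬(x0 ∨ x1) ∨ x2))
  [5] x0 ∧ (T ∧ (¬(x0 ∨ x1) ∨ x2))

Answer: NO — after 5 steps the term is x0 ∧ (T ∧ (¬(x0 ∨ x1) ∨ x2)), not yet normal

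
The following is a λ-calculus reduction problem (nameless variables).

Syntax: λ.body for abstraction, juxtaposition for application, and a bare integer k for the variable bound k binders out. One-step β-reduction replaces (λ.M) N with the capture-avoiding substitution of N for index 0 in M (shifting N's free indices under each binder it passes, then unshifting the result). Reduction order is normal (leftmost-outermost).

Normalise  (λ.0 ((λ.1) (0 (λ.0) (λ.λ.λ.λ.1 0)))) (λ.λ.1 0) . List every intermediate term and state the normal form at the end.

  start: (λ.0 ((λ.1) (0 (λ.0) (λ.λ.λ.λ.1 0)))) (λ.λ.1 0)
  [1] (λ.λ.1 0) ((λ.λ.λ.1 0) ((λ.λ.1 0) (λ.0) (λ.λ.λ.λ.1 0)))
  [2] λ.(λ.λ.λ.1 0) ((λ.λ.1 0) (λ.0) (λ.λ.λ.λ.1 0)) 0
  [3] λ.(λ.λ.1 0) 0
  [4] λ.λ.1 0

Answer: normal form = λ.λ.1 0  (in 4 steps)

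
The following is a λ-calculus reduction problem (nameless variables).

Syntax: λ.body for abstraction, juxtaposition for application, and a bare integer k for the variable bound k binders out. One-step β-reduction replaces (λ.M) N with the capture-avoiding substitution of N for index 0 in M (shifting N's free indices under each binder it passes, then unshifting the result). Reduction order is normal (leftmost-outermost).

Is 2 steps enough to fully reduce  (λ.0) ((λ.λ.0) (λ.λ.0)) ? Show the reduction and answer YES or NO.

  start: (λ.0) ((λ.λ.0) (λ.λ.0))
  step 1: (λ.λ.0) (λ.λ.0)
  step 2: λ.0

Answer: YES — reaches normal form λ.0 in 2 ≤ 2 steps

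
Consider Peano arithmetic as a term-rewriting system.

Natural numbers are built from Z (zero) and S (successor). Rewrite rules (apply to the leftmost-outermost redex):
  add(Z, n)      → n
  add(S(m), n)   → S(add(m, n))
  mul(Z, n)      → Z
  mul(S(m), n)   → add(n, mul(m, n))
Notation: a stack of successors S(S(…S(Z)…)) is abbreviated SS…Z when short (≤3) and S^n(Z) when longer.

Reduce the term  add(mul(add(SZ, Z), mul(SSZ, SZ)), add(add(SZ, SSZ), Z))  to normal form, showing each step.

Answer: normal form = S^5(Z)  (in 23 steps)

Working:
  start: add(mul(add(SZ, Z), mul(SSZ, SZ)), add(add(SZ, SSZ), Z))
  [1] add(mul(S(add(Z, Z)), mul(SSZ, SZ)), add(add(SZ, SSZ), Z))
  [2] add(add(mul(SSZ, SZ), mul(add(Z, Z), mul(SSZ, SZ))), add(add(SZ, SSZ), Z))
  [3] add(add(add(SZ, mul(SZ, SZ)), mul(add(Z, Z), mul(SSZ, SZ))), add(add(SZ, SSZ), Z))
  [4] add(add(S(add(Z, mul(SZ, SZ))), mul(add(Z, Z), mul(SSZ, SZ))), add(add(SZ, SSZ), Z))
  [5] add(S(add(add(Z, mul(SZ, SZ)), mul(add(Z, Z), mul(SSZ, SZ)))), add(add(SZ, SSZ), Z))
  [6] S(add(add(add(Z, mul(SZ, SZ)), mul(add(Z, Z), mul(SSZ, SZ))), add(add(SZ, SSZ), Z)))
  [7] S(add(add(mul(SZ, SZ), mul(add(Z, Z), mul(SSZ, SZ))), add(add(SZ, SSZ), Z)))
  [8] S(add(add(add(SZ, mul(Z, SZ)), mul(add(Z, Z), mul(SSZ, SZ))), add(add(SZ, SSZ), Z)))
  [9] S(add(add(S(add(Z, mul(Z, SZ))), mul(add(Z, Z), mul(SSZ, SZ))), add(add(SZ, SSZ), Z)))
  [10] S(add(S(add(add(Z, mul(Z, SZ)), mul(add(Z, Z), mul(SSZ, SZ)))), add(add(SZ, SSZ), Z)))
  [11] S(S(add(add(add(Z, mul(Z, SZ)), mul(add(Z, Z), mul(SSZ, SZ))), add(add(SZ, SSZ), Z))))
  [12] S(S(add(add(mul(Z, SZ), mul(add(Z, Z), mul(SSZ, SZ))), add(add(SZ, SSZ), Z))))
  [13] S(S(add(add(Z, mul(add(Z, Z), mul(SSZ, SZ))), add(add(SZ, SSZ), Z))))
  [14] S(S(add(mul(add(Z, Z), mul(SSZ, SZ)), add(add(SZ, SSZ), Z))))
  [15] S(S(add(mul(Z, mul(SSZ, SZ)), add(add(SZ, SSZ), Z))))
  [16] S(S(add(Z, add(add(SZ, SSZ), Z))))
  [17] S(S(add(add(SZ, SSZ), Z)))
  [18] S(S(add(S(add(Z, SSZ)), Z)))
  [19] S(S(S(add(add(Z, SSZ), Z))))
  [20] S(S(S(add(SSZ, Z))))
  [21] S(S(S(S(add(SZ, Z)))))
  [22] S(S(S(S(S(add(Z, Z))))))
  [23] S^5(Z)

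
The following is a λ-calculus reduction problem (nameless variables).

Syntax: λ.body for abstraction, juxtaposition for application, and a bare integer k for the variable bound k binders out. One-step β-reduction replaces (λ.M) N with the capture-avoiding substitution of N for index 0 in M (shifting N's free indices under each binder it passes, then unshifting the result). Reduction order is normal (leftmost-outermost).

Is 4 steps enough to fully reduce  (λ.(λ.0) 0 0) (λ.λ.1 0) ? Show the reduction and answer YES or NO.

Answer: YES — reaches normal form λ.λ.1 0 in 4 ≤ 4 steps

Working:
  start: (λ.(λ.0) 0 0) (λ.λ.1 0)
  →1  (λ.0) (λ.λ.1 0) (λ.λ.1 0)
  →2  (λ.λ.1 0) (λ.λ.1 0)
  →3  λ.(λ.λ.1 0) 0
  →4  λ.λ.1 0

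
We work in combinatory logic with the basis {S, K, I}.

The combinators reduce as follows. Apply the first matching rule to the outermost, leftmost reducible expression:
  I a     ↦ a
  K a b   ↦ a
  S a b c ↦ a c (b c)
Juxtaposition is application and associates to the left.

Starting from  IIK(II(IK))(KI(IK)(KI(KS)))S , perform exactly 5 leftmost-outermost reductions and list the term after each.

  start: IIK(II(IK))(KI(IK)(KI(KS)))S
  →1  IK(II(IK))(KI(IK)(KI(KS)))S
  →2  K(II(IK))(KI(IK)(KI(KS)))S
  →3  II(IK)S
  →4  I(IK)S
  →5  IKS

Answer: after 5 steps: IKS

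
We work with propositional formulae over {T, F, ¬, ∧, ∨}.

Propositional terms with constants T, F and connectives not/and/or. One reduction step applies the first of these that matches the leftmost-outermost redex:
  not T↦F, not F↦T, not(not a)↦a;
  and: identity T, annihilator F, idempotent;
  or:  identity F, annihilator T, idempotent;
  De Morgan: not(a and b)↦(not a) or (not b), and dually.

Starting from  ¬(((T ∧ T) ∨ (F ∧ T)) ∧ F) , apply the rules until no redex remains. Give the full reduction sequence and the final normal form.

  start: ¬(((T ∧ T) ∨ (F ∧ T)) ∧ F)
  step 1: ¬((T ∧ T) ∨ (F ∧ T)) ∨ ¬F
  step 2: (¬(T ∧ T) ∧ ¬(F ∧ T)) ∨ ¬F
  step 3: ((¬T ∨ ¬T) ∧ ¬(F ∧ T)) ∨ ¬F
  step 4: (¬T ∧ ¬(F ∧ T)) ∨ ¬F
  step 5: (F ∧ ¬(F ∧ T)) ∨ ¬F
  step 6: F ∨ ¬F
  step 7: ¬F
  step 8: T

Answer: normal form = T  (in 8 steps)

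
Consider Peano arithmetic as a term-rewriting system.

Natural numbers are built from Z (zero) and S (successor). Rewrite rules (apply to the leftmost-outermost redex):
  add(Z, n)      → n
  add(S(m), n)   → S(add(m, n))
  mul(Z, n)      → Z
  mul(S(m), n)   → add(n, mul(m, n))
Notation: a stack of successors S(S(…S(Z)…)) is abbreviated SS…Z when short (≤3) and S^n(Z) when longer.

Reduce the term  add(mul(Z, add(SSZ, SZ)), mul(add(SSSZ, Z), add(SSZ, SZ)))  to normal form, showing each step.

Answer: normal form = S^9(Z)  (in 31 steps)

Working:
  start: add(mul(Z, add(SSZ, SZ)), mul(add(SSSZ, Z), add(SSZ, SZ)))
  [1] add(Z, mul(add(SSSZ, Z), add(SSZ, SZ)))
  [2] mul(add(SSSZ, Z), add(SSZ, SZ))
  [3] mul(S(add(SSZ, Z)), add(SSZ, SZ))
  [4] add(add(SSZ, SZ), mul(add(SSZ, Z), add(SSZ, SZ)))
  [5] add(S(add(SZ, SZ)), mul(add(SSZ, Z), add(SSZ, SZ)))
  [6] S(add(add(SZ, SZ), mul(add(SSZ, Z), add(SSZ, SZ))))
  [7] S(add(S(add(Z, SZ)), mul(add(SSZ, Z), add(SSZ, SZ))))
  [8] S(S(add(add(Z, SZ), mul(add(SSZ, Z), add(SSZ, SZ)))))
  [9] S(S(add(SZ, mul(add(SSZ, Z), add(SSZ, SZ)))))
  [10] S(S(S(add(Z, mul(add(SSZ, Z), add(SSZ, SZ))))))
  [11] S(S(S(mul(add(SSZ, Z), add(SSZ, SZ)))))
  [12] S(S(S(mul(S(add(SZ, Z)), add(SSZ, SZ)))))
  [13] S(S(S(add(add(SSZ, SZ), mul(add(SZ, Z), add(SSZ, SZ))))))
  [14] S(S(S(add(S(add(SZ, SZ)), mul(add(SZ, Z), add(SSZ, SZ))))))
  [15] S(S(S(S(add(add(SZ, SZ), mul(add(SZ, Z), add(SSZ, SZ)))))))
  [16] S(S(S(S(add(S(add(Z, SZ)), mul(add(SZ, Z), add(SSZ, SZ)))))))
  [17] S(S(S(S(S(add(add(Z, SZ), mul(add(SZ, Z), add(SSZ, SZ))))))))
  [18] S(S(S(S(S(add(SZ, mul(add(SZ, Z), add(SSZ, SZ))))))))
  [19] S(S(S(S(S(S(add(Z, mul(add(SZ, Z), add(SSZ, SZ)))))))))
  [20] S(S(S(S(S(S(mul(add(SZ, Z), add(SSZ, SZ))))))))
  [21] S(S(S(S(S(S(mul(S(add(Z, Z)), add(SSZ, SZ))))))))
  [22] S(S(S(S(S(S(add(add(SSZ, SZ), mul(add(Z, Z), add(SSZ, SZ)))))))))
  [23] S(S(S(S(S(S(add(S(add(SZ, SZ)), mul(add(Z, Z), add(SSZ, SZ)))))))))
  [24] S(S(S(S(S(S(S(add(add(SZ, SZ), mul(add(Z, Z), add(SSZ, SZ))))))))))
  [25] S(S(S(S(S(S(S(add(S(add(Z, SZ)), mul(add(Z, Z), add(SSZ, SZ))))))))))
  [26] S(S(S(S(S(S(S(S(add(add(Z, SZ), mul(add(Z, Z), add(SSZ, SZ)))))))))))
  [27] S(S(S(S(S(S(S(S(add(SZ, mul(add(Z, Z), add(SSZ, SZ)))))))))))
  [28] S(S(S(S(S(S(S(S(S(add(Z, mul(add(Z, Z), add(SSZ, SZ))))))))))))
  [29] S(S(S(S(S(S(S(S(S(mul(add(Z, Z), add(SSZ, SZ)))))))))))
  [30] S(S(S(S(S(S(S(S(S(mul(Z, add(SSZ, SZ)))))))))))
  [31] S^9(Z)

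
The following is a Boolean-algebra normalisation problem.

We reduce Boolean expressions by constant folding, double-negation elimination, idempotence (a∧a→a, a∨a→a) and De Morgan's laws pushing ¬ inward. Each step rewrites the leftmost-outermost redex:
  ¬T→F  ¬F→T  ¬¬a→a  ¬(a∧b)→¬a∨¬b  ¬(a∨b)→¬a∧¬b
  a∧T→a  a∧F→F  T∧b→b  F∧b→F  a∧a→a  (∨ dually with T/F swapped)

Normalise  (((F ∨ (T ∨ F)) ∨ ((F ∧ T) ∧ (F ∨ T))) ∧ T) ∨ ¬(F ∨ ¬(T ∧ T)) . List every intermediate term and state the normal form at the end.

  start: (((F ∨ (T ∨ F)) ∨ ((F ∧ T) ∧ (F ∨ T))) ∧ T) ∨ ¬(F ∨ ¬(T ∧ T))
  →1  ((F ∨ (T ∨ F)) ∨ ((F ∧ T) ∧ (F ∨ T))) ∨ ¬(F ∨ ¬(T ∧ T))
  →2  ((T ∨ F) ∨ ((F ∧ T) ∧ (F ∨ T))) ∨ ¬(F ∨ ¬(T ∧ T))
  →3  (T ∨ ((F ∧ T) ∧ (F ∨ T))) ∨ ¬(F ∨ ¬(T ∧ T))
  →4  T ∨ ¬(F ∨ ¬(T ∧ T))
  →5  T

Answer: normal form = T  (in 5 steps)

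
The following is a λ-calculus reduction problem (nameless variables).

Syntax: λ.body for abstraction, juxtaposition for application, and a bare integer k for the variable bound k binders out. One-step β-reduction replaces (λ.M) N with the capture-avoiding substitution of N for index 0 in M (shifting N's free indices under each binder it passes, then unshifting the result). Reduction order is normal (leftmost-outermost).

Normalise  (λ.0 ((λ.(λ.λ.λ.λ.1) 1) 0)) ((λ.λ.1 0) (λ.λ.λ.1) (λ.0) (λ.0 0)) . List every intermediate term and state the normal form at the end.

Answer: normal form = λ.0 0  (in 6 steps)

Derivation:
  start: (λ.0 ((λ.(λ.λ.λ.λ.1) 1) 0)) ((λ.λ.1 0) (λ.λ.λ.1) (λ.0) (λ.0 0))
  [1] (λ.λ.1 0) (λ.λ.λ.1) (λ.0) (λ.0 0) ((λ.(λ.λ.λ.λ.1) ((λ.λ.1 0) (λ.λ.λ.1) (λ.0) (λ.0 0))) ((λ.λ.1 0) (λ.λ.λ.1) (λ.0) (λ.0 0)))
  [2] (λ.(λ.λ.λ.1) 0) (λ.0) (λ.0 0) ((λ.(λ.λ.λ.λ.1) ((λ.λ.1 0) (λ.λ.λ.1) (λ.0) (λ.0 0))) ((λ.λ.1 0) (λ.λ.λ.1) (λ.0) (λ.0 0)))
  [3] (λ.λ.λ.1) (λ.0) (λ.0 0) ((λ.(λ.λ.λ.λ.1) ((λ.λ.1 0) (λ.λ.λ.1) (λ.0) (λ.0 0))) ((λ.λ.1 0) (λ.λ.λ.1) (λ.0) (λ.0 0)))
  [4] (λ.λ.1) (λ.0 0) ((λ.(λ.λ.λ.λ.1) ((λ.λ.1 0) (λ.λ.λ.1) (λ.0) (λ.0 0))) ((λ.λ.1 0) (λ.λ.λ.1) (λ.0) (λ.0 0)))
  [5] (λ.λ.0 0) ((λ.(λ.λ.λ.λ.1) ((λ.λ.1 0) (λ.λ.λ.1) (λ.0) (λ.0 0))) ((λ.λ.1 0) (λ.λ.λ.1) (λ.0) (λ.0 0)))
  [6] λ.0 0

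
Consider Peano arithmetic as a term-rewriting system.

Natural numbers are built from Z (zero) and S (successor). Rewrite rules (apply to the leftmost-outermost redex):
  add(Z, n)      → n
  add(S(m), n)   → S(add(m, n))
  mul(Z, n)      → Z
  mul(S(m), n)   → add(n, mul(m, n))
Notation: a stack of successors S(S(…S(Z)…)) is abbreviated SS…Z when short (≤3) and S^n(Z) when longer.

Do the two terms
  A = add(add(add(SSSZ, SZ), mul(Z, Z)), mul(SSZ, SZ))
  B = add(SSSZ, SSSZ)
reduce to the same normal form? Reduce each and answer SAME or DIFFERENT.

Term A:
  start: add(add(add(SSSZ, SZ), mul(Z, Z)), mul(SSZ, SZ))
  step 1: add(add(S(add(SSZ, SZ)), mul(Z, Z)), mul(SSZ, SZ))
  step 2: add(S(add(add(SSZ, SZ), mul(Z, Z))), mul(SSZ, SZ))
  step 3: S(add(add(add(SSZ, SZ), mul(Z, Z)), mul(SSZ, SZ)))
  step 4: S(add(add(S(add(SZ, SZ)), mul(Z, Z)), mul(SSZ, SZ)))
  step 5: S(add(S(add(add(SZ, SZ), mul(Z, Z))), mul(SSZ, SZ)))
  step 6: S(S(add(add(add(SZ, SZ), mul(Z, Z)), mul(SSZ, SZ))))
  step 7: S(S(add(add(S(add(Z, SZ)), mul(Z, Z)), mul(SSZ, SZ))))
  step 8: S(S(add(S(add(add(Z, SZ), mul(Z, Z))), mul(SSZ, SZ))))
  step 9: S(S(S(add(add(add(Z, SZ), mul(Z, Z)), mul(SSZ, SZ)))))
  step 10: S(S(S(add(add(SZ, mul(Z, Z)), mul(SSZ, SZ)))))
  step 11: S(S(S(add(S(add(Z, mul(Z, Z))), mul(SSZ, SZ)))))
  step 12: S(S(S(S(add(add(Z, mul(Z, Z)), mul(SSZ, SZ))))))
  step 13: S(S(S(S(add(mul(Z, Z), mul(SSZ, SZ))))))
  step 14: S(S(S(S(add(Z, mul(SSZ, SZ))))))
  step 15: S(S(S(S(mul(SSZ, SZ)))))
  step 16: S(S(S(S(add(SZ, mul(SZ, SZ))))))
  step 17: S(S(S(S(S(add(Z, mul(SZ, SZ)))))))
  step 18: S(S(S(S(S(mul(SZ, SZ))))))
  step 19: S(S(S(S(S(add(SZ, mul(Z, SZ)))))))
  step 20: S(S(S(S(S(S(add(Z, mul(Z, SZ))))))))
  step 21: S(S(S(S(S(S(mul(Z, SZ)))))))
  step 22: S^6(Z)

Term B:
  start: add(SSSZ, SSSZ)
  step 1: S(add(SSZ, SSSZ))
  step 2: S(S(add(SZ, SSSZ)))
  step 3: S(S(S(add(Z, SSSZ))))
  step 4: S^6(Z)

Answer: SAME — A ⇓ S^6(Z), B ⇓ S^6(Z)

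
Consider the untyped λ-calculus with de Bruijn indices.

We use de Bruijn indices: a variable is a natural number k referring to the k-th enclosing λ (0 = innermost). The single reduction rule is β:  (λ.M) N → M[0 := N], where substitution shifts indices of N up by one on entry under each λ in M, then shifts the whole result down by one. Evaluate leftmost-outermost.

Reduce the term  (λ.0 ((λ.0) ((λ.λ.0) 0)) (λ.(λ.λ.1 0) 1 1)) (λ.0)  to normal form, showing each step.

Answer: normal form = λ.λ.0  (in 8 steps)

Reduction:
  start: (λ.0 ((λ.0) ((λ.λ.0) 0)) (λ.(λ.λ.1 0) 1 1)) (λ.0)
  [1] (λ.0) ((λ.0) ((λ.λ.0) (λ.0))) (λ.(λ.λ.1 0) (λ.0) (λ.0))
  [2] (λ.0) ((λ.λ.0) (λ.0)) (λ.(λ.λ.1 0) (λ.0) (λ.0))
  [3] (λ.λ.0) (λ.0) (λ.(λ.λ.1 0) (λ.0) (λ.0))
  [4] (λ.0) (λ.(λ.λ.1 0) (λ.0) (λ.0))
  [5] λ.(λ.λ.1 0) (λ.0) (λ.0)
  [6] λ.(λ.(λ.0) 0) (λ.0)
  [7] λ.(λ.0) (λ.0)
  [8] λ.λ.0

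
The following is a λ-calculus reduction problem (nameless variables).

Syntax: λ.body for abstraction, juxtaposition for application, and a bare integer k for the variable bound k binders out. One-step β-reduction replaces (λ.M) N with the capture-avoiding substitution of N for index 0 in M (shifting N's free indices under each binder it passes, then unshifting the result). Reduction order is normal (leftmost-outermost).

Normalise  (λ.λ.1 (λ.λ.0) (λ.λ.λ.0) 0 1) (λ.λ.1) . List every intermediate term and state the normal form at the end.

  start: (λ.λ.1 (λ.λ.0) (λ.λ.λ.0) 0 1) (λ.λ.1)
  [1] λ.(λ.λ.1) (λ.λ.0) (λ.λ.λ.0) 0 (λ.λ.1)
  [2] λ.(λ.λ.λ.0) (λ.λ.λ.0) 0 (λ.λ.1)
  [3] λ.(λ.λ.0) 0 (λ.λ.1)
  [4] λ.(λ.0) (λ.λ.1)
  [5] λ.λ.λ.1

Answer: normal form = λ.λ.λ.1  (in 5 steps)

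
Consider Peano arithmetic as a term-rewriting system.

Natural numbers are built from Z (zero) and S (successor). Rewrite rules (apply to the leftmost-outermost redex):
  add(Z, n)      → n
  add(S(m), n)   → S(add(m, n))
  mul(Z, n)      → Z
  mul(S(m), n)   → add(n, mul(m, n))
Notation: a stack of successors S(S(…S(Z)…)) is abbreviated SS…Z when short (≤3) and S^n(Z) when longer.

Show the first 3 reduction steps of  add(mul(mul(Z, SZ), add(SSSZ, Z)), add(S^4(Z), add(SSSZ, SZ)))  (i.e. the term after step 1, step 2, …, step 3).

  start: add(mul(mul(Z, SZ), add(SSSZ, Z)), add(S^4(Z), add(SSSZ, SZ)))
  →1  add(mul(Z, add(SSSZ, Z)), add(S^4(Z), add(SSSZ, SZ)))
  →2  add(Z, add(S^4(Z), add(SSSZ, SZ)))
  →3  add(S^4(Z), add(SSSZ, SZ))

Answer: after 3 steps: add(S^4(Z), add(SSSZ, SZ))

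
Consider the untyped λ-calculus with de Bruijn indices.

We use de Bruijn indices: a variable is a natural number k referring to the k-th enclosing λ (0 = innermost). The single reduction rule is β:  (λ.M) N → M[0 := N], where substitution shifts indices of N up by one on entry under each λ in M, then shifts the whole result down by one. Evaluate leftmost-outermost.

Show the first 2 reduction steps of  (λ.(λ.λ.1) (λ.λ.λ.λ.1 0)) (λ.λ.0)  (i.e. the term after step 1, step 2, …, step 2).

  start: (λ.(λ.λ.1) (λ.λ.λ.λ.1 0)) (λ.λ.0)
  step 1: (λ.λ.1) (λ.λ.λ.λ.1 0)
  step 2: λ.λ.λ.λ.λ.1 0

Answer: after 2 steps: λ.λ.λ.λ.λ.1 0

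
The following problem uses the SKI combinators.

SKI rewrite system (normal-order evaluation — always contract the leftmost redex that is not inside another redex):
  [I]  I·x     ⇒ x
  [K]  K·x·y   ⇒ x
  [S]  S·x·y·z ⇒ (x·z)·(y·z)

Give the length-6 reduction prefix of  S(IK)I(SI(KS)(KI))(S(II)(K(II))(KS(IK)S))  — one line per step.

  start: S(IK)I(SI(KS)(KI))(S(II)(K(II))(KS(IK)S))
  →1  IK(SI(KS)(KI))(I(SI(KS)(KI)))(S(II)(K(II))(KS(IK)S))
  →2  K(SI(KS)(KI))(I(SI(KS)(KI)))(S(II)(K(II))(KS(IK)S))
  →3  SI(KS)(KI)(S(II)(K(II))(KS(IK)S))
  →4  I(KI)(KS(KI))(S(II)(K(II))(KS(IK)S))
  →5  KI(KS(KI))(S(II)(K(II))(KS(IK)S))
  →6  I(S(II)(K(II))(KS(IK)S))

Answer: after 6 steps: I(S(II)(K(II))(KS(IK)S))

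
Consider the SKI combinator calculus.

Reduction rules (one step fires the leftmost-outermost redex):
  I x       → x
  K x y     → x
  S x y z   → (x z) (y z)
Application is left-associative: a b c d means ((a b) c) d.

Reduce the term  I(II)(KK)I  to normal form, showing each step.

  start: I(II)(KK)I
  step 1: II(KK)I
  step 2: I(KK)I
  step 3: KKI
  step 4: K

Answer: normal form = K  (in 4 steps)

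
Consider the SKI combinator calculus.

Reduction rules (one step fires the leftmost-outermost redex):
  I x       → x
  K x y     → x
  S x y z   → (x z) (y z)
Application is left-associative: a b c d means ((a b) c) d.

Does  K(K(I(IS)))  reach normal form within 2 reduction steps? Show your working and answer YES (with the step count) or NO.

  start: K(K(I(IS)))
  [1] K(K(IS))
  [2] K(KS)

Answer: YES — reaches normal form K(KS) in 2 ≤ 2 steps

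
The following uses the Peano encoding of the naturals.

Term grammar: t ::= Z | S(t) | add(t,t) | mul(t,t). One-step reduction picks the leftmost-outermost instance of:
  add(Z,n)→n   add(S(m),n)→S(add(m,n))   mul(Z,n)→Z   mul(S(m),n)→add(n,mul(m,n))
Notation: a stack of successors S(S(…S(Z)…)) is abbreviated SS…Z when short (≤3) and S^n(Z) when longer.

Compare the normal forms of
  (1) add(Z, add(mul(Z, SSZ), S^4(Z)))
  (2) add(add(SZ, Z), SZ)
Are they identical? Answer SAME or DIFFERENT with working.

Answer: DIFFERENT — A ⇓ S^4(Z), B ⇓ SSZ

Reduction:
Term A:
  start: add(Z, add(mul(Z, SSZ), S^4(Z)))
  [1] add(mul(Z, SSZ), S^4(Z))
  [2] add(Z, S^4(Z))
  [3] S^4(Z)

Term B:
  start: add(add(SZ, Z), SZ)
  [1] add(S(add(Z, Z)), SZ)
  [2] S(add(add(Z, Z), SZ))
  [3] S(add(Z, SZ))
  [4] SSZ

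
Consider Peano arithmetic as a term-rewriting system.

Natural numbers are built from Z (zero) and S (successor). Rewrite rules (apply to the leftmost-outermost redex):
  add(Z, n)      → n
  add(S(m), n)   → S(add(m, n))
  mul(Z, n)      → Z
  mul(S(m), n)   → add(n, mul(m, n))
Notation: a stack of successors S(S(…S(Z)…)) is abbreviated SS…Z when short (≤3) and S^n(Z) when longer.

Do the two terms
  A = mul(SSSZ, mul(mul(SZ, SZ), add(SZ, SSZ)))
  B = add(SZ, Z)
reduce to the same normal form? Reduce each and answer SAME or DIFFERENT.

Term A:
  start: mul(SSSZ, mul(mul(SZ, SZ), add(SZ, SSZ)))
  →1  add(mul(mul(SZ, SZ), add(SZ, SSZ)), mul(SSZ, mul(mul(SZ, SZ), add(SZ, SSZ))))
  →2  add(mul(add(SZ, mul(Z, SZ)), add(SZ, SSZ)), mul(SSZ, mul(mul(SZ, SZ), add(SZ, SSZ))))
  →3  add(mul(S(add(Z, mul(Z, SZ))), add(SZ, SSZ)), mul(SSZ, mul(mul(SZ, SZ), add(SZ, SSZ))))
  →4  add(add(add(SZ, SSZ), mul(add(Z, mul(Z, SZ)), add(SZ, SSZ))), mul(SSZ, mul(mul(SZ, SZ), add(SZ, SSZ))))
  →5  add(add(S(add(Z, SSZ)), mul(add(Z, mul(Z, SZ)), add(SZ, SSZ))), mul(SSZ, mul(mul(SZ, SZ), add(SZ, SSZ))))
  →6  add(S(add(add(Z, SSZ), mul(add(Z, mul(Z, SZ)), add(SZ, SSZ)))), mul(SSZ, mul(mul(SZ, SZ), add(SZ, SSZ))))
  →7  S(add(add(add(Z, SSZ), mul(add(Z, mul(Z, SZ)), add(SZ, SSZ))), mul(SSZ, mul(mul(SZ, SZ), add(SZ, SSZ)))))
  →8  S(add(add(SSZ, mul(add(Z, mul(Z, SZ)), add(SZ, SSZ))), mul(SSZ, mul(mul(SZ, SZ), add(SZ, SSZ)))))
  →9  S(add(S(add(SZ, mul(add(Z, mul(Z, SZ)), add(SZ, SSZ)))), mul(SSZ, mul(mul(SZ, SZ), add(SZ, SSZ)))))
  →10  S(S(add(add(SZ, mul(add(Z, mul(Z, SZ)), add(SZ, SSZ))), mul(SSZ, mul(mul(SZ, SZ), add(SZ, SSZ))))))
  →11  S(S(add(S(add(Z, mul(add(Z, mul(Z, SZ)), add(SZ, SSZ)))), mul(SSZ, mul(mul(SZ, SZ), add(SZ, SSZ))))))
  →12  S(S(S(add(add(Z, mul(add(Z, mul(Z, SZ)), add(SZ, SSZ))), mul(SSZ, mul(mul(SZ, SZ), add(SZ, SSZ)))))))
  →13  S(S(S(add(mul(add(Z, mul(Z, SZ)), add(SZ, SSZ)), mul(SSZ, mul(mul(SZ, SZ), add(SZ, SSZ)))))))
  →14  S(S(S(add(mul(mul(Z, SZ), add(SZ, SSZ)), mul(SSZ, mul(mul(SZ, SZ), add(SZ, SSZ)))))))
  →15  S(S(S(add(mul(Z, add(SZ, SSZ)), mul(SSZ, mul(mul(SZ, SZ), add(SZ, SSZ)))))))
  →16  S(S(S(add(Z, mul(SSZ, mul(mul(SZ, SZ), add(SZ, SSZ)))))))
  →17  S(S(S(mul(SSZ, mul(mul(SZ, SZ), add(SZ, SSZ))))))
  →18  S(S(S(add(mul(mul(SZ, SZ), add(SZ, SSZ)), mul(SZ, mul(mul(SZ, SZ), add(SZ, SSZ)))))))
  →19  S(S(S(add(mul(add(SZ, mul(Z, SZ)), add(SZ, SSZ)), mul(SZ, mul(mul(SZ, SZ), add(SZ, SSZ)))))))
  →20  S(S(S(add(mul(S(add(Z, mul(Z, SZ))), add(SZ, SSZ)), mul(SZ, mul(mul(SZ, SZ), add(SZ, SSZ)))))))
  →21  S(S(S(add(add(add(SZ, SSZ), mul(add(Z, mul(Z, SZ)), add(SZ, SSZ))), mul(SZ, mul(mul(SZ, SZ), add(SZ, SSZ)))))))
  →22  S(S(S(add(add(S(add(Z, SSZ)), mul(add(Z, mul(Z, SZ)), add(SZ, SSZ))), mul(SZ, mul(mul(SZ, SZ), add(SZ, SSZ)))))))
  →23  S(S(S(add(S(add(add(Z, SSZ), mul(add(Z, mul(Z, SZ)), add(SZ, SSZ)))), mul(SZ, mul(mul(SZ, SZ), add(SZ, SSZ)))))))
  →24  S(S(S(S(add(add(add(Z, SSZ), mul(add(Z, mul(Z, SZ)), add(SZ, SSZ))), mul(SZ, mul(mul(SZ, SZ), add(SZ, SSZ))))))))
  →25  S(S(S(S(add(add(SSZ, mul(add(Z, mul(Z, SZ)), add(SZ, SSZ))), mul(SZ, mul(mul(SZ, SZ), add(SZ, SSZ))))))))
  →26  S(S(S(S(add(S(add(SZ, mul(add(Z, mul(Z, SZ)), add(SZ, SSZ)))), mul(SZ, mul(mul(SZ, SZ), add(SZ, SSZ))))))))
  →27  S(S(S(S(S(add(add(SZ, mul(add(Z, mul(Z, SZ)), add(SZ, SSZ))), mul(SZ, mul(mul(SZ, SZ), add(SZ, SSZ)))))))))
  →28  S(S(S(S(S(add(S(add(Z, mul(add(Z, mul(Z, SZ)), add(SZ, SSZ)))), mul(SZ, mul(mul(SZ, SZ), add(SZ, SSZ)))))))))
  →29  S(S(S(S(S(S(add(add(Z, mul(add(Z, mul(Z, SZ)), add(SZ, SSZ))), mul(SZ, mul(mul(SZ, SZ), add(SZ, SSZ))))))))))
  →30  S(S(S(S(S(S(add(mul(add(Z, mul(Z, SZ)), add(SZ, SSZ)), mul(SZ, mul(mul(SZ, SZ), add(SZ, SSZ))))))))))
  →31  S(S(S(S(S(S(add(mul(mul(Z, SZ), add(SZ, SSZ)), mul(SZ, mul(mul(SZ, SZ), add(SZ, SSZ))))))))))
  →32  S(S(S(S(S(S(add(mul(Z, add(SZ, SSZ)), mul(SZ, mul(mul(SZ, SZ), add(SZ, SSZ))))))))))
  →33  S(S(S(S(S(S(add(Z, mul(SZ, mul(mul(SZ, SZ), add(SZ, SSZ))))))))))
  →34  S(S(S(S(S(S(mul(SZ, mul(mul(SZ, SZ), add(SZ, SSZ)))))))))
  →35  S(S(S(S(S(S(add(mul(mul(SZ, SZ), add(SZ, SSZ)), mul(Z, mul(mul(SZ, SZ), add(SZ, SSZ))))))))))
  →36  S(S(S(S(S(S(add(mul(add(SZ, mul(Z, SZ)), add(SZ, SSZ)), mul(Z, mul(mul(SZ, SZ), add(SZ, SSZ))))))))))
  →37  S(S(S(S(S(S(add(mul(S(add(Z, mul(Z, SZ))), add(SZ, SSZ)), mul(Z, mul(mul(SZ, SZ), add(SZ, SSZ))))))))))
  →38  S(S(S(S(S(S(add(add(add(SZ, SSZ), mul(add(Z, mul(Z, SZ)), add(SZ, SSZ))), mul(Z, mul(mul(SZ, SZ), add(SZ, SSZ))))))))))
  →39  S(S(S(S(S(S(add(add(S(add(Z, SSZ)), mul(add(Z, mul(Z, SZ)), add(SZ, SSZ))), mul(Z, mul(mul(SZ, SZ), add(SZ, SSZ))))))))))
  →40  S(S(S(S(S(S(add(S(add(add(Z, SSZ), mul(add(Z, mul(Z, SZ)), add(SZ, SSZ)))), mul(Z, mul(mul(SZ, SZ), add(SZ, SSZ))))))))))
  →41  S(S(S(S(S(S(S(add(add(add(Z, SSZ), mul(add(Z, mul(Z, SZ)), add(SZ, SSZ))), mul(Z, mul(mul(SZ, SZ), add(SZ, SSZ)))))))))))
  →42  S(S(S(S(S(S(S(add(add(SSZ, mul(add(Z, mul(Z, SZ)), add(SZ, SSZ))), mul(Z, mul(mul(SZ, SZ), add(SZ, SSZ)))))))))))
  →43  S(S(S(S(S(S(S(add(S(add(SZ, mul(add(Z, mul(Z, SZ)), add(SZ, SSZ)))), mul(Z, mul(mul(SZ, SZ), add(SZ, SSZ)))))))))))
  →44  S(S(S(S(S(S(S(S(add(add(SZ, mul(add(Z, mul(Z, SZ)), add(SZ, SSZ))), mul(Z, mul(mul(SZ, SZ), add(SZ, SSZ))))))))))))
  →45  S(S(S(S(S(S(S(S(add(S(add(Z, mul(add(Z, mul(Z, SZ)), add(SZ, SSZ)))), mul(Z, mul(mul(SZ, SZ), add(SZ, SSZ))))))))))))
  →46  S(S(S(S(S(S(S(S(S(add(add(Z, mul(add(Z, mul(Z, SZ)), add(SZ, SSZ))), mul(Z, mul(mul(SZ, SZ), add(SZ, SSZ)))))))))))))
  →47  S(S(S(S(S(S(S(S(S(add(mul(add(Z, mul(Z, SZ)), add(SZ, SSZ)), mul(Z, mul(mul(SZ, SZ), add(SZ, SSZ)))))))))))))
  →48  S(S(S(S(S(S(S(S(S(add(mul(mul(Z, SZ), add(SZ, SSZ)), mul(Z, mul(mul(SZ, SZ), add(SZ, SSZ)))))))))))))
  →49  S(S(S(S(S(S(S(S(S(add(mul(Z, add(SZ, SSZ)), mul(Z, mul(mul(SZ, SZ), add(SZ, SSZ)))))))))))))
  →50  S(S(S(S(S(S(S(S(S(add(Z, mul(Z, mul(mul(SZ, SZ), add(SZ, SSZ)))))))))))))
  →51  S(S(S(S(S(S(S(S(S(mul(Z, mul(mul(SZ, SZ), add(SZ, SSZ))))))))))))
  →52  S^9(Z)

Term B:
  start: add(SZ, Z)
  →1  S(add(Z, Z))
  →2  SZ

Answer: DIFFERENT — A ⇓ S^9(Z), B ⇓ SZ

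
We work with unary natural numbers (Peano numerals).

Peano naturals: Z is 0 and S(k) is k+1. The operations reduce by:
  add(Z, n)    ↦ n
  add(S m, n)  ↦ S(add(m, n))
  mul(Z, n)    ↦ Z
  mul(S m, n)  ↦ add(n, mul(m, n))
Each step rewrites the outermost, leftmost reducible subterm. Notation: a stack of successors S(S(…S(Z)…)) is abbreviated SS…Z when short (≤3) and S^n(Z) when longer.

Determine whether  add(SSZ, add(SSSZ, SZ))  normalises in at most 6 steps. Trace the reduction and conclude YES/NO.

  start: add(SSZ, add(SSSZ, SZ))
  →1  S(add(SZ, add(SSSZ, SZ)))
  →2  S(S(add(Z, add(SSSZ, SZ))))
  →3  S(S(add(SSSZ, SZ)))
  →4  S(S(S(add(SSZ, SZ))))
  →5  S(S(S(S(add(SZ, SZ)))))
  →6  S(S(S(S(S(add(Z, SZ))))))

Answer: NO — after 6 steps the term is S(S(S(S(S(add(Z, SZ)))))), not yet normal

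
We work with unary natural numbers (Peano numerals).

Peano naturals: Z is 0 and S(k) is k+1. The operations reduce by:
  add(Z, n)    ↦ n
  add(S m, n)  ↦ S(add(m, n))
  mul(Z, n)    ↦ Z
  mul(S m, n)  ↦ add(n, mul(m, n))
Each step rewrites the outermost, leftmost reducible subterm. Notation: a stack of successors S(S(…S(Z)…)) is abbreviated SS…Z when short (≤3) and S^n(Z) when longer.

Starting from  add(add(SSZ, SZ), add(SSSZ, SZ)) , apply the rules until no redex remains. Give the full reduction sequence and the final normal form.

  start: add(add(SSZ, SZ), add(SSSZ, SZ))
  step 1: add(S(add(SZ, SZ)), add(SSSZ, SZ))
  step 2: S(add(add(SZ, SZ), add(SSSZ, SZ)))
  step 3: S(add(S(add(Z, SZ)), add(SSSZ, SZ)))
  step 4: S(S(add(add(Z, SZ), add(SSSZ, SZ))))
  step 5: S(S(add(SZ, add(SSSZ, SZ))))
  step 6: S(S(S(add(Z, add(SSSZ, SZ)))))
  step 7: S(S(S(add(SSSZ, SZ))))
  step 8: S(S(S(S(add(SSZ, SZ)))))
  step 9: S(S(S(S(S(add(SZ, SZ))))))
  step 10: S(S(S(S(S(S(add(Z, SZ)))))))
  step 11: S^7(Z)

Answer: normal form = S^7(Z)  (in 11 steps)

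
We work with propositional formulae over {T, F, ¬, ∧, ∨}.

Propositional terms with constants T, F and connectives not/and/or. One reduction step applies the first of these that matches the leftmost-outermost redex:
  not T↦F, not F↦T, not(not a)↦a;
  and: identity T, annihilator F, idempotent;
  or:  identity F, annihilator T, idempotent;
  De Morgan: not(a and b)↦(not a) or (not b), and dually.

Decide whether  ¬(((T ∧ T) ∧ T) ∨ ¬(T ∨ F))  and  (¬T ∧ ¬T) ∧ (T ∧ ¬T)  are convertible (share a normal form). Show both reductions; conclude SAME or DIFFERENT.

Term A:
  start: ¬(((T ∧ T) ∧ T) ∨ ¬(T ∨ F))
  →1  ¬((T ∧ T) ∧ T) ∧ ¬¬(T ∨ F)
  →2  (¬(T ∧ T) ∨ ¬T) ∧ ¬¬(T ∨ F)
  →3  ((¬T ∨ ¬T) ∨ ¬T) ∧ ¬¬(T ∨ F)
  →4  (¬T ∨ ¬T) ∧ ¬¬(T ∨ F)
  →5  ¬T ∧ ¬¬(T ∨ F)
  →6  F ∧ ¬¬(T ∨ F)
  →7  F

Term B:
  start: (¬T ∧ ¬T) ∧ (T ∧ ¬T)
  →1  ¬T ∧ (T ∧ ¬T)
  →2  F ∧ (T ∧ ¬T)
  →3  F

Answer: SAME — A ⇓ F, B ⇓ F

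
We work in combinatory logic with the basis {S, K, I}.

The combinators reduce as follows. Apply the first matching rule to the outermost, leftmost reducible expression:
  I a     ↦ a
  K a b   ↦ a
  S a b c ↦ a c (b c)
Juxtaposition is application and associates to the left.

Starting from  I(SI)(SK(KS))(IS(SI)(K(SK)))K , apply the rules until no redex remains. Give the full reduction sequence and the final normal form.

  start: I(SI)(SK(KS))(IS(SI)(K(SK)))K
  →1  SI(SK(KS))(IS(SI)(K(SK)))K
  →2  I(IS(SI)(K(SK)))(SK(KS)(IS(SI)(K(SK))))K
  →3  IS(SI)(K(SK))(SK(KS)(IS(SI)(K(SK))))K
  →4  S(SI)(K(SK))(SK(KS)(IS(SI)(K(SK))))K
  →5  SI(SK(KS)(IS(SI)(K(SK))))(K(SK)(SK(KS)(IS(SI)(K(SK)))))K
  →6  I(K(SK)(SK(KS)(IS(SI)(K(SK)))))(SK(KS)(IS(SI)(K(SK)))(K(SK)(SK(KS)(IS(SI)(K(SK))))))K
  →7  K(SK)(SK(KS)(IS(SI)(K(SK))))(SK(KS)(IS(SI)(K(SK)))(K(SK)(SK(KS)(IS(SI)(K(SK))))))K
  →8  SK(SK(KS)(IS(SI)(K(SK)))(K(SK)(SK(KS)(IS(SI)(K(SK))))))K
  →9  KK(SK(KS)(IS(SI)(K(SK)))(K(SK)(SK(KS)(IS(SI)(K(SK)))))K)
  →10  K

Answer: normal form = K  (in 10 steps)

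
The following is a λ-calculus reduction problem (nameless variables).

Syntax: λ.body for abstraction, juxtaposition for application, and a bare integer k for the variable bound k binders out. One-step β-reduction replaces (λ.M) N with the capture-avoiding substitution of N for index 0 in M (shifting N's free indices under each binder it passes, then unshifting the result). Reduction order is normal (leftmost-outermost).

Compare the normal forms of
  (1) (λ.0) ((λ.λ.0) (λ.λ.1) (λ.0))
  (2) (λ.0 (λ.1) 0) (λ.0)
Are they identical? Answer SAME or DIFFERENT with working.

Answer: SAME — A ⇓ λ.0, B ⇓ λ.0

Reduction:
Term A:
  start: (λ.0) ((λ.λ.0) (λ.λ.1) (λ.0))
  step 1: (λ.λ.0) (λ.λ.1) (λ.0)
  step 2: (λ.0) (λ.0)
  step 3: λ.0

Term B:
  start: (λ.0 (λ.1) 0) (λ.0)
  step 1: (λ.0) (λ.λ.0) (λ.0)
  step 2: (λ.λ.0) (λ.0)
  step 3: λ.0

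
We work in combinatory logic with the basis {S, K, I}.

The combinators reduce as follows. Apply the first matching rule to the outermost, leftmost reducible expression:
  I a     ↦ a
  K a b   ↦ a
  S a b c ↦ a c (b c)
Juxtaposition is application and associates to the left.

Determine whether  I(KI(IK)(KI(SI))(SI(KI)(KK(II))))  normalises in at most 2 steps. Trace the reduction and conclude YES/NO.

  start: I(KI(IK)(KI(SI))(SI(KI)(KK(II))))
  step 1: KI(IK)(KI(SI))(SI(KI)(KK(II)))
  step 2: I(KI(SI))(SI(KI)(KK(II)))

Answer: NO — after 2 steps the term is I(KI(SI))(SI(KI)(KK(II))), not yet normal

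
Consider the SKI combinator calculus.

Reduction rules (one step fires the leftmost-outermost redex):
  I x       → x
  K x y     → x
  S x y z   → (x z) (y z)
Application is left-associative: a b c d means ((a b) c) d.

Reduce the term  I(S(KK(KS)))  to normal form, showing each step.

  start: I(S(KK(KS)))
  step 1: S(KK(KS))
  step 2: SK

Answer: normal form = SK  (in 2 steps)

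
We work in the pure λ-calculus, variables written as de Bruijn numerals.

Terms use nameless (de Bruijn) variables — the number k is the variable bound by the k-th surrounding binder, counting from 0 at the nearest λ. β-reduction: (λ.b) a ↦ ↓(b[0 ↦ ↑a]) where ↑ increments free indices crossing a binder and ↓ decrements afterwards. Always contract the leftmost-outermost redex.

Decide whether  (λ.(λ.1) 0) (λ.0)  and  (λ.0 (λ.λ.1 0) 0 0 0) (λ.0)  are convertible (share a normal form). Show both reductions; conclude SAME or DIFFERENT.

Term A:
  start: (λ.(λ.1) 0) (λ.0)
  [1] (λ.λ.0) (λ.0)
  [2] λ.0

Term B:
  start: (λ.0 (λ.λ.1 0) 0 0 0) (λ.0)
  [1] (λ.0) (λ.λ.1 0) (λ.0) (λ.0) (λ.0)
  [2] (λ.λ.1 0) (λ.0) (λ.0) (λ.0)
  [3] (λ.(λ.0) 0) (λ.0) (λ.0)
  [4] (λ.0) (λ.0) (λ.0)
  [5] (λ.0) (λ.0)
  [6] λ.0

Answer: SAME — A ⇓ λ.0, B ⇓ λ.0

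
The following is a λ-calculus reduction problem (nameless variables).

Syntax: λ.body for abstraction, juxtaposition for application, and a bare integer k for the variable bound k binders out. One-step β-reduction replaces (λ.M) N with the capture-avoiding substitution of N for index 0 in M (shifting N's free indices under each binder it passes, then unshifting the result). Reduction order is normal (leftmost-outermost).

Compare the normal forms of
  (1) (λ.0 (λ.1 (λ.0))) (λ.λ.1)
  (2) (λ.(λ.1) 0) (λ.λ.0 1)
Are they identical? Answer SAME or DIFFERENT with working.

Answer: DIFFERENT — A ⇓ λ.λ.λ.λ.0, B ⇓ λ.λ.0 1

Working:
Term A:
  start: (λ.0 (λ.1 (λ.0))) (λ.λ.1)
  →1  (λ.λ.1) (λ.(λ.λ.1) (λ.0))
  →2  λ.λ.(λ.λ.1) (λ.0)
  →3  λ.λ.λ.λ.0

Term B:
  start: (λ.(λ.1) 0) (λ.λ.0 1)
  →1  (λ.λ.λ.0 1) (λ.λ.0 1)
  →2  λ.λ.0 1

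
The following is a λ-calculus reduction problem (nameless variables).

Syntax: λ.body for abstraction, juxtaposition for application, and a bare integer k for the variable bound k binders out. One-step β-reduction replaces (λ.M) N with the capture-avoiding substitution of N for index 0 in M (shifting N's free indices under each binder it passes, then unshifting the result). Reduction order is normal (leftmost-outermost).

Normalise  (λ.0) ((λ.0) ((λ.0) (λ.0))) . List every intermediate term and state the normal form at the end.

  start: (λ.0) ((λ.0) ((λ.0) (λ.0)))
  [1] (λ.0) ((λ.0) (λ.0))
  [2] (λ.0) (λ.0)
  [3] λ.0

Answer: normal form = λ.0  (in 3 steps)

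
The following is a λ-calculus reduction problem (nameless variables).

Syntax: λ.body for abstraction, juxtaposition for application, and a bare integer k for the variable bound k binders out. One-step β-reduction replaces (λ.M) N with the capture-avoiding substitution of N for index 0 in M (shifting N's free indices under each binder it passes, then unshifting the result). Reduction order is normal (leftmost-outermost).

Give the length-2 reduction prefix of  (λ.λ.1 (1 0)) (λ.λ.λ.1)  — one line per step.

Answer: after 2 steps: λ.λ.λ.1

Derivation:
  start: (λ.λ.1 (1 0)) (λ.λ.λ.1)
  →1  λ.(λ.λ.λ.1) ((λ.λ.λ.1) 0)
  →2  λ.λ.λ.1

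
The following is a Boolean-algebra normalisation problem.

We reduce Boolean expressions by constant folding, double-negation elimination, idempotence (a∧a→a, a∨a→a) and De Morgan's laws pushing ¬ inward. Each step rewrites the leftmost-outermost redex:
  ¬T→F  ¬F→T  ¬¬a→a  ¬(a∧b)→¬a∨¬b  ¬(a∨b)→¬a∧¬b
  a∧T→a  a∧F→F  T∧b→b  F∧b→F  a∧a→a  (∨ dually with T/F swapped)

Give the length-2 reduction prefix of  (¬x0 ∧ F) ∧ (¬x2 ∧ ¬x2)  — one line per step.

Answer: after 2 steps: F

Reduction:
  start: (¬x0 ∧ F) ∧ (¬x2 ∧ ¬x2)
  [1] F ∧ (¬x2 ∧ ¬x2)
  [2] F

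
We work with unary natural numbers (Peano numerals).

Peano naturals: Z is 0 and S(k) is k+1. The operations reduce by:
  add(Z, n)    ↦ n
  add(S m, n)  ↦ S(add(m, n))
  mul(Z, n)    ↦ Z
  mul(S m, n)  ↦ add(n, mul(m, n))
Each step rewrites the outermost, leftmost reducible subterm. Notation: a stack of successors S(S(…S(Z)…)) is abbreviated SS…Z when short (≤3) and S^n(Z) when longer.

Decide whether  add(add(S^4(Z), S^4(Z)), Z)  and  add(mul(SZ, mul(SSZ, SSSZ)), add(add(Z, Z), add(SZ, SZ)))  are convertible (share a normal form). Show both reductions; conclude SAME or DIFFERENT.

Term A:
  start: add(add(S^4(Z), S^4(Z)), Z)
  [1] add(S(add(SSSZ, S^4(Z))), Z)
  [2] S(add(add(SSSZ, S^4(Z)), Z))
  [3] S(add(S(add(SSZ, S^4(Z))), Z))
  [4] S(S(add(add(SSZ, S^4(Z)), Z)))
  [5] S(S(add(S(add(SZ, S^4(Z))), Z)))
  [6] S(S(S(add(add(SZ, S^4(Z)), Z))))
  [7] S(S(S(add(S(add(Z, S^4(Z))), Z))))
  [8] S(S(S(S(add(add(Z, S^4(Z)), Z)))))
  [9] S(S(S(S(add(S^4(Z), Z)))))
  [10] S(S(S(S(S(add(SSSZ, Z))))))
  [11] S(S(S(S(S(S(add(SSZ, Z)))))))
  [12] S(S(S(S(S(S(S(add(SZ, Z))))))))
  [13] S(S(S(S(S(S(S(S(add(Z, Z)))))))))
  [14] S^8(Z)

Term B:
  start: add(mul(SZ, mul(SSZ, SSSZ)), add(add(Z, Z), add(SZ, SZ)))
  [1] add(add(mul(SSZ, SSSZ), mul(Z, mul(SSZ, SSSZ))), add(add(Z, Z), add(SZ, SZ)))
  [2] add(add(add(SSSZ, mul(SZ, SSSZ)), mul(Z, mul(SSZ, SSSZ))), add(add(Z, Z), add(SZ, SZ)))
  [3] add(add(S(add(SSZ, mul(SZ, SSSZ))), mul(Z, mul(SSZ, SSSZ))), add(add(Z, Z), add(SZ, SZ)))
  [4] add(S(add(add(SSZ, mul(SZ, SSSZ)), mul(Z, mul(SSZ, SSSZ)))), add(add(Z, Z), add(SZ, SZ)))
  [5] S(add(add(add(SSZ, mul(SZ, SSSZ)), mul(Z, mul(SSZ, SSSZ))), add(add(Z, Z), add(SZ, SZ))))
  [6] S(add(add(S(add(SZ, mul(SZ, SSSZ))), mul(Z, mul(SSZ, SSSZ))), add(add(Z, Z), add(SZ, SZ))))
  [7] S(add(S(add(add(SZ, mul(SZ, SSSZ)), mul(Z, mul(SSZ, SSSZ)))), add(add(Z, Z), add(SZ, SZ))))
  [8] S(S(add(add(add(SZ, mul(SZ, SSSZ)), mul(Z, mul(SSZ, SSSZ))), add(add(Z, Z), add(SZ, SZ)))))
  [9] S(S(add(add(S(add(Z, mul(SZ, SSSZ))), mul(Z, mul(SSZ, SSSZ))), add(add(Z, Z), add(SZ, SZ)))))
  [10] S(S(add(S(add(add(Z, mul(SZ, SSSZ)), mul(Z, mul(SSZ, SSSZ)))), add(add(Z, Z), add(SZ, SZ)))))
  [11] S(S(S(add(add(add(Z, mul(SZ, SSSZ)), mul(Z, mul(SSZ, SSSZ))), add(add(Z, Z), add(SZ, SZ))))))
  [12] S(S(S(add(add(mul(SZ, SSSZ), mul(Z, mul(SSZ, SSSZ))), add(add(Z, Z), add(SZ, SZ))))))
  [13] S(S(S(add(add(add(SSSZ, mul(Z, SSSZ)), mul(Z, mul(SSZ, SSSZ))), add(add(Z, Z), add(SZ, SZ))))))
  [14] S(S(S(add(add(S(add(SSZ, mul(Z, SSSZ))), mul(Z, mul(SSZ, SSSZ))), add(add(Z, Z), add(SZ, SZ))))))
  [15] S(S(S(add(S(add(add(SSZ, mul(Z, SSSZ)), mul(Z, mul(SSZ, SSSZ)))), add(add(Z, Z), add(SZ, SZ))))))
  [16] S(S(S(S(add(add(add(SSZ, mul(Z, SSSZ)), mul(Z, mul(SSZ, SSSZ))), add(add(Z, Z), add(SZ, SZ)))))))
  [17] S(S(S(S(add(add(S(add(SZ, mul(Z, SSSZ))), mul(Z, mul(SSZ, SSSZ))), add(add(Z, Z), add(SZ, SZ)))))))
  [18] S(S(S(S(add(S(add(add(SZ, mul(Z, SSSZ)), mul(Z, mul(SSZ, SSSZ)))), add(add(Z, Z), add(SZ, SZ)))))))
  [19] S(S(S(S(S(add(add(add(SZ, mul(Z, SSSZ)), mul(Z, mul(SSZ, SSSZ))), add(add(Z, Z), add(SZ, SZ))))))))
  [20] S(S(S(S(S(add(add(S(add(Z, mul(Z, SSSZ))), mul(Z, mul(SSZ, SSSZ))), add(add(Z, Z), add(SZ, SZ))))))))
  [21] S(S(S(S(S(add(S(add(add(Z, mul(Z, SSSZ)), mul(Z, mul(SSZ, SSSZ)))), add(add(Z, Z), add(SZ, SZ))))))))
  [22] S(S(S(S(S(S(add(add(add(Z, mul(Z, SSSZ)), mul(Z, mul(SSZ, SSSZ))), add(add(Z, Z), add(SZ, SZ)))))))))
  [23] S(S(S(S(S(S(add(add(mul(Z, SSSZ), mul(Z, mul(SSZ, SSSZ))), add(add(Z, Z), add(SZ, SZ)))))))))
  [24] S(S(S(S(S(S(add(add(Z, mul(Z, mul(SSZ, SSSZ))), add(add(Z, Z), add(SZ, SZ)))))))))
  [25] S(S(S(S(S(S(add(mul(Z, mul(SSZ, SSSZ)), add(add(Z, Z), add(SZ, SZ)))))))))
  [26] S(S(S(S(S(S(add(Z, add(add(Z, Z), add(SZ, SZ)))))))))
  [27] S(S(S(S(S(S(add(add(Z, Z), add(SZ, SZ))))))))
  [28] S(S(S(S(S(S(add(Z, add(SZ, SZ))))))))
  [29] S(S(S(S(S(S(add(SZ, SZ)))))))
  [30] S(S(S(S(S(S(S(add(Z, SZ))))))))
  [31] S^8(Z)

Answer: SAME — A ⇓ S^8(Z), B ⇓ S^8(Z)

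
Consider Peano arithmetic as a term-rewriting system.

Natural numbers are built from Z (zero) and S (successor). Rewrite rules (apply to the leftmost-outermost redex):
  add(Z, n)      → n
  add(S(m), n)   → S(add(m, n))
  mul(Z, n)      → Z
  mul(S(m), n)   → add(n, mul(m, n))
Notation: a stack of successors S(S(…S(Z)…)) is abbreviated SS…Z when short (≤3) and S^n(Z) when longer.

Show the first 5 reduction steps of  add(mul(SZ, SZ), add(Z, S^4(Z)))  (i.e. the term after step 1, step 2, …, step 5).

Answer: after 5 steps: S(add(Z, add(Z, S^4(Z))))

Derivation:
  start: add(mul(SZ, SZ), add(Z, S^4(Z)))
  →1  add(add(SZ, mul(Z, SZ)), add(Z, S^4(Z)))
  →2  add(S(add(Z, mul(Z, SZ))), add(Z, S^4(Z)))
  →3  S(add(add(Z, mul(Z, SZ)), add(Z, S^4(Z))))
  →4  S(add(mul(Z, SZ), add(Z, S^4(Z))))
  →5  S(add(Z, add(Z, S^4(Z))))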